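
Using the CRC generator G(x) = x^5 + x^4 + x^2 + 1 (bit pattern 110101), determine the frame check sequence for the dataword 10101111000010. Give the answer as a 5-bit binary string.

10000

Append 5 zeros: 1010111100001000000. Divide by 110101 (XOR where the leading bit is 1):
  pos 0: 101011 XOR 110101 = 011110
  pos 1: 111101 XOR 110101 = 001000
  pos 3: 100010 XOR 110101 = 010111
  pos 4: 101110 XOR 110101 = 011011
  pos 5: 110110 XOR 110101 = 000011
  pos 9: 110100 XOR 110101 = 000001
Remainder (last 5 bits) = 10000. This is the CRC / FCS.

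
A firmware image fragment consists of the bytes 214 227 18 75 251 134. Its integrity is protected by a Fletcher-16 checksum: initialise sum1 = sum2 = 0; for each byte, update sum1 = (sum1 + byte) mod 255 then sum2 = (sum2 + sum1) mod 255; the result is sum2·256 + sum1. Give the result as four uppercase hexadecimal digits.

259A

Running sums (mod 255):
  after byte 0 (214): sum1=214, sum2=214
  after byte 1 (227): sum1=186, sum2=145
  after byte 2 (18): sum1=204, sum2=94
  after byte 3 (75): sum1=24, sum2=118
  after byte 4 (251): sum1=20, sum2=138
  after byte 5 (134): sum1=154, sum2=37
Checksum = sum2·256 + sum1 = 37·256 + 154 = 9626 = 0x259A.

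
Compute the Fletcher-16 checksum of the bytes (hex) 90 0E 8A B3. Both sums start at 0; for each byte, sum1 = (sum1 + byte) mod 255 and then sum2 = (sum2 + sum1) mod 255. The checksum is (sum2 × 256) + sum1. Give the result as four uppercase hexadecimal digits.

35DC

Running sums (mod 255):
  after byte 0 (90): sum1=144, sum2=144
  after byte 1 (0E): sum1=158, sum2=47
  after byte 2 (8A): sum1=41, sum2=88
  after byte 3 (B3): sum1=220, sum2=53
Checksum = sum2·256 + sum1 = 53·256 + 220 = 13788 = 0x35DC.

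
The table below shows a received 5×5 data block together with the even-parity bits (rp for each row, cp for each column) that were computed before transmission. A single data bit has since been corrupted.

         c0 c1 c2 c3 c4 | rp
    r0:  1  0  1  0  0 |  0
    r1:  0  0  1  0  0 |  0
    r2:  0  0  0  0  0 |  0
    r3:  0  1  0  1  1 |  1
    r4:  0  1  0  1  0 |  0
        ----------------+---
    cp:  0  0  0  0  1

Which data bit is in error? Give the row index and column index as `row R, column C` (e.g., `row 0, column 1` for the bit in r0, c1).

row 1, column 0

Recompute each row's even parity and compare to rp:
  r0: data parity 0, sent rp 0 → ok
  r1: data parity 1, sent rp 0 → mismatch
  r2: data parity 0, sent rp 0 → ok
  r3: data parity 1, sent rp 1 → ok
  r4: data parity 0, sent rp 0 → ok
Recompute each column's even parity and compare to cp:
  c0: data parity 1, sent cp 0 → mismatch
  c1: data parity 0, sent cp 0 → ok
  c2: data parity 0, sent cp 0 → ok
  c3: data parity 0, sent cp 0 → ok
  c4: data parity 1, sent cp 1 → ok
Exactly one row (r1) and one column (c0) fail → the flipped bit is at their intersection.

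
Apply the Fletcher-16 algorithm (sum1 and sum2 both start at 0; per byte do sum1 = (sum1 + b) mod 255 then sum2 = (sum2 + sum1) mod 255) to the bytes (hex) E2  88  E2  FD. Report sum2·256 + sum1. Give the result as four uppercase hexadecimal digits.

E84C

Running sums (mod 255):
  after byte 0 (E2): sum1=226, sum2=226
  after byte 1 (88): sum1=107, sum2=78
  after byte 2 (E2): sum1=78, sum2=156
  after byte 3 (FD): sum1=76, sum2=232
Checksum = sum2·256 + sum1 = 232·256 + 76 = 59468 = 0xE84C.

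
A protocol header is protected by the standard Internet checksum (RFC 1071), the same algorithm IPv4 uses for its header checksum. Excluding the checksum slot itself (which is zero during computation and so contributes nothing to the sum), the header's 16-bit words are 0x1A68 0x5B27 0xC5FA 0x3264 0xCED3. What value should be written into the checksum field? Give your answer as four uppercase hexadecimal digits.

One's-complement addition (fold any carry out of bit 15 back into bit 0):
  0x1A68 + 0x5B27 = 0x0758F
  0x758F + 0xC5FA = 0x13B89 → wrap carry → 0x3B8A
  0x3B8A + 0x3264 = 0x06DEE
  0x6DEE + 0xCED3 = 0x13CC1 → wrap carry → 0x3CC2
One's-complement sum = 0x3CC2.
Checksum = ~0x3CC2 & 0xFFFF = 0xC33D.

C33D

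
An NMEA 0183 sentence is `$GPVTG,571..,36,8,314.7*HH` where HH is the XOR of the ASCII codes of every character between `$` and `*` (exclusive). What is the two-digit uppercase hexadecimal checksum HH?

73

XOR the ASCII codes of the payload characters:
  'G' = 0x47 → acc = 0x47
  'P' = 0x50 → acc = 0x17
  'V' = 0x56 → acc = 0x41
  'T' = 0x54 → acc = 0x15
  'G' = 0x47 → acc = 0x52
  ',' = 0x2C → acc = 0x7E
  '5' = 0x35 → acc = 0x4B
  '7' = 0x37 → acc = 0x7C
  '1' = 0x31 → acc = 0x4D
  '.' = 0x2E → acc = 0x63
  '.' = 0x2E → acc = 0x4D
  ',' = 0x2C → acc = 0x61
  '3' = 0x33 → acc = 0x52
  '6' = 0x36 → acc = 0x64
  ',' = 0x2C → acc = 0x48
  '8' = 0x38 → acc = 0x70
  ',' = 0x2C → acc = 0x5C
  '3' = 0x33 → acc = 0x6F
  '1' = 0x31 → acc = 0x5E
  '4' = 0x34 → acc = 0x6A
  '.' = 0x2E → acc = 0x44
  '7' = 0x37 → acc = 0x73
Checksum = 0x73.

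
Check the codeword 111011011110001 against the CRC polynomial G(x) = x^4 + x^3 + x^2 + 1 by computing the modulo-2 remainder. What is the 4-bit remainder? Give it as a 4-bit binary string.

Modulo-2 division of 111011011110001 by 11101:
  pos 0: 11101 XOR 11101 = 00000
  pos 5: 10111 XOR 11101 = 01010
  pos 6: 10101 XOR 11101 = 01000
  pos 7: 10000 XOR 11101 = 01101
  pos 8: 11010 XOR 11101 = 00111
  pos 10: 11101 XOR 11101 = 00000
Remainder = 0000 (zero — the frame passes the CRC check).

0000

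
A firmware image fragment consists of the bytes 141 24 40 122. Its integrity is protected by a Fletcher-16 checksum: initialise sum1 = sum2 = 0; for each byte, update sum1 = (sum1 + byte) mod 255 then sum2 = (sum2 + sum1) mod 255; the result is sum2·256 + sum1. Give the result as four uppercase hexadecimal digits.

4948

Running sums (mod 255):
  after byte 0 (141): sum1=141, sum2=141
  after byte 1 (24): sum1=165, sum2=51
  after byte 2 (40): sum1=205, sum2=1
  after byte 3 (122): sum1=72, sum2=73
Checksum = sum2·256 + sum1 = 73·256 + 72 = 18760 = 0x4948.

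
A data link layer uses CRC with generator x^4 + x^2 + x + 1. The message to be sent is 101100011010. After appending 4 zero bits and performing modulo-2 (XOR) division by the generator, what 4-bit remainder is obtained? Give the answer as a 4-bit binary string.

Append 4 zeros: 1011000110100000. Divide by 10111 (XOR where the leading bit is 1):
  pos 0: 10110 XOR 10111 = 00001
  pos 4: 10011 XOR 10111 = 00100
  pos 6: 10001 XOR 10111 = 00110
  pos 8: 11000 XOR 10111 = 01111
  pos 9: 11110 XOR 10111 = 01001
  pos 10: 10010 XOR 10111 = 00101
Remainder (last 4 bits) = 1010. This is the CRC / FCS.

1010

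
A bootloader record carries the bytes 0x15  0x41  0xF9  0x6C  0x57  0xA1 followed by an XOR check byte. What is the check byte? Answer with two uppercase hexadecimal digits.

37

XOR the bytes together:
  start with 0x15
  0x15 ⊕ 0x41 = 0x54
  0x54 ⊕ 0xF9 = 0xAD
  0xAD ⊕ 0x6C = 0xC1
  0xC1 ⊕ 0x57 = 0x96
  0x96 ⊕ 0xA1 = 0x37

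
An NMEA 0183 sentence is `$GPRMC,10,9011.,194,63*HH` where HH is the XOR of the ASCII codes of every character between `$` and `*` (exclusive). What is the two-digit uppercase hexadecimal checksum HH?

XOR the ASCII codes of the payload characters:
  'G' = 0x47 → acc = 0x47
  'P' = 0x50 → acc = 0x17
  'R' = 0x52 → acc = 0x45
  'M' = 0x4D → acc = 0x08
  'C' = 0x43 → acc = 0x4B
  ',' = 0x2C → acc = 0x67
  '1' = 0x31 → acc = 0x56
  '0' = 0x30 → acc = 0x66
  ',' = 0x2C → acc = 0x4A
  '9' = 0x39 → acc = 0x73
  '0' = 0x30 → acc = 0x43
  '1' = 0x31 → acc = 0x72
  '1' = 0x31 → acc = 0x43
  '.' = 0x2E → acc = 0x6D
  ',' = 0x2C → acc = 0x41
  '1' = 0x31 → acc = 0x70
  '9' = 0x39 → acc = 0x49
  '4' = 0x34 → acc = 0x7D
  ',' = 0x2C → acc = 0x51
  '6' = 0x36 → acc = 0x67
  '3' = 0x33 → acc = 0x54
Checksum = 0x54.

54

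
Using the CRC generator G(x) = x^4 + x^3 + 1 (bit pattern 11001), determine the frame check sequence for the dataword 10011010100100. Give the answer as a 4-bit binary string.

1001

Append 4 zeros: 100110101001000000. Divide by 11001 (XOR where the leading bit is 1):
  pos 0: 10011 XOR 11001 = 01010
  pos 1: 10100 XOR 11001 = 01101
  pos 2: 11011 XOR 11001 = 00010
  pos 5: 10010 XOR 11001 = 01011
  pos 6: 10110 XOR 11001 = 01111
  pos 7: 11111 XOR 11001 = 00110
  pos 9: 11000 XOR 11001 = 00001
  pos 13: 10000 XOR 11001 = 01001
Remainder (last 4 bits) = 1001. This is the CRC / FCS.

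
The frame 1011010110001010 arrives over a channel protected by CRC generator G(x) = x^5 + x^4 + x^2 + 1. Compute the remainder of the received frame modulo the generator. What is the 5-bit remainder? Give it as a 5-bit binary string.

00000

Modulo-2 division of 1011010110001010 by 110101:
  pos 0: 101101 XOR 110101 = 011000
  pos 1: 110000 XOR 110101 = 000101
  pos 4: 101110 XOR 110101 = 011011
  pos 5: 110110 XOR 110101 = 000011
  pos 9: 110101 XOR 110101 = 000000
Remainder = 00000 (zero — the frame passes the CRC check).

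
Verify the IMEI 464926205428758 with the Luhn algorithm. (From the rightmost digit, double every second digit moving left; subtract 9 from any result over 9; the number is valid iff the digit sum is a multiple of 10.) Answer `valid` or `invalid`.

From the right, keep odd positions and double even positions (subtract 9 from any doubled value over 9):
  doubled (positions 2,4,...): 1 7 8 0 3 9 3 → sum 31
  kept (positions 1,3,...): 8 7 2 5 2 2 4 4 → sum 34
Total = 65.
65 mod 10 = 5, so the number is invalid.

invalid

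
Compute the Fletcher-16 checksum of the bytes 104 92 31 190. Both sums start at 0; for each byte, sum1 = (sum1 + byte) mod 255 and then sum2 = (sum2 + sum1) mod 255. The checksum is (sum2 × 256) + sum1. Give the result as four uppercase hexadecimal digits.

Running sums (mod 255):
  after byte 0 (104): sum1=104, sum2=104
  after byte 1 (92): sum1=196, sum2=45
  after byte 2 (31): sum1=227, sum2=17
  after byte 3 (190): sum1=162, sum2=179
Checksum = sum2·256 + sum1 = 179·256 + 162 = 45986 = 0xB3A2.

B3A2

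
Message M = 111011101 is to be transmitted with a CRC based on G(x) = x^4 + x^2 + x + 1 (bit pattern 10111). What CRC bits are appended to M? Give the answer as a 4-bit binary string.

1110

Append 4 zeros: 1110111010000. Divide by 10111 (XOR where the leading bit is 1):
  pos 0: 11101 XOR 10111 = 01010
  pos 1: 10101 XOR 10111 = 00010
  pos 4: 10101 XOR 10111 = 00010
  pos 7: 10000 XOR 10111 = 00111
Remainder (last 4 bits) = 1110. This is the CRC / FCS.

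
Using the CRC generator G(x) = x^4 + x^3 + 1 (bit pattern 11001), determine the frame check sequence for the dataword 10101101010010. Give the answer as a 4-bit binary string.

1111

Append 4 zeros: 101011010100100000. Divide by 11001 (XOR where the leading bit is 1):
  pos 0: 10101 XOR 11001 = 01100
  pos 1: 11001 XOR 11001 = 00000
  pos 7: 10100 XOR 11001 = 01101
  pos 8: 11011 XOR 11001 = 00010
  pos 11: 10000 XOR 11001 = 01001
  pos 12: 10010 XOR 11001 = 01011
  pos 13: 10110 XOR 11001 = 01111
Remainder (last 4 bits) = 1111. This is the CRC / FCS.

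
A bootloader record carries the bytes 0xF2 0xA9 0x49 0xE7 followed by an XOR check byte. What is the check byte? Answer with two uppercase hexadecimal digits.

F5

XOR the bytes together:
  start with 0xF2
  0xF2 ⊕ 0xA9 = 0x5B
  0x5B ⊕ 0x49 = 0x12
  0x12 ⊕ 0xE7 = 0xF5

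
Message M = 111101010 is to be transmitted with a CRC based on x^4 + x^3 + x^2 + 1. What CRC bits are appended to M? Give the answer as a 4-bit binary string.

0000

Append 4 zeros: 1111010100000. Divide by 11101 (XOR where the leading bit is 1):
  pos 0: 11110 XOR 11101 = 00011
  pos 3: 11101 XOR 11101 = 00000
Remainder (last 4 bits) = 0000. This is the CRC / FCS.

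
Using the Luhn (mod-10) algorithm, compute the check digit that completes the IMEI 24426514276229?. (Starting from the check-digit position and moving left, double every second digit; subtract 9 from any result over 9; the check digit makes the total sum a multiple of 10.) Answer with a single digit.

Partial digits right→left: 9 2 2 6 7 2 4 1 5 6 2 4 4 2
Double every second digit counting from the check-digit position (so the 1st, 3rd, 5th, ... of the partial from the right).
  doubled (with −9 where >9): 9 4 5 8 1 4 8 → sum 39
  kept as-is: 2 6 2 1 6 4 2 → sum 23
Total = 39 + 23 = 62.
Check digit = (10 − (62 mod 10)) mod 10 = 8.

8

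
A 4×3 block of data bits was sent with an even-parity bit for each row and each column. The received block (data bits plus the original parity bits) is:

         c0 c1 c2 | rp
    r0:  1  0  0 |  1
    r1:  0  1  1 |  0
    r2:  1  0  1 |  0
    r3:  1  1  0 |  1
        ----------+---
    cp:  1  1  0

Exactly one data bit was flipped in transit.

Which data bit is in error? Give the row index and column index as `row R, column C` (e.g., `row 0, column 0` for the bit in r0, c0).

Recompute each row's even parity and compare to rp:
  r0: data parity 1, sent rp 1 → ok
  r1: data parity 0, sent rp 0 → ok
  r2: data parity 0, sent rp 0 → ok
  r3: data parity 0, sent rp 1 → mismatch
Recompute each column's even parity and compare to cp:
  c0: data parity 1, sent cp 1 → ok
  c1: data parity 0, sent cp 1 → mismatch
  c2: data parity 0, sent cp 0 → ok
Exactly one row (r3) and one column (c1) fail → the flipped bit is at their intersection.

row 3, column 1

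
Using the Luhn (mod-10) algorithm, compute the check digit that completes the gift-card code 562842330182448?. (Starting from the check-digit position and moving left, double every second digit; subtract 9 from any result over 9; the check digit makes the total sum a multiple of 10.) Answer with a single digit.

Partial digits right→left: 8 4 4 2 8 1 0 3 3 2 4 8 2 6 5
Double every second digit counting from the check-digit position (so the 1st, 3rd, 5th, ... of the partial from the right).
  doubled (with −9 where >9): 7 8 7 0 6 8 4 1 → sum 41
  kept as-is: 4 2 1 3 2 8 6 → sum 26
Total = 41 + 26 = 67.
Check digit = (10 − (67 mod 10)) mod 10 = 3.

3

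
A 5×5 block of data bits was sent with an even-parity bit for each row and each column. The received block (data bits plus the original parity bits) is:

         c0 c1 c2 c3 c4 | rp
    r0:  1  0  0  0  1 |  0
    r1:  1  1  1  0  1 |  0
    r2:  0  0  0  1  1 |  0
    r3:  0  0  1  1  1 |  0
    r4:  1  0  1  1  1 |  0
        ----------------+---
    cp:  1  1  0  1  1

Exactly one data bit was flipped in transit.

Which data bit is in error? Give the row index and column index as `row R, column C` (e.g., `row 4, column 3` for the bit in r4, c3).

Recompute each row's even parity and compare to rp:
  r0: data parity 0, sent rp 0 → ok
  r1: data parity 0, sent rp 0 → ok
  r2: data parity 0, sent rp 0 → ok
  r3: data parity 1, sent rp 0 → mismatch
  r4: data parity 0, sent rp 0 → ok
Recompute each column's even parity and compare to cp:
  c0: data parity 1, sent cp 1 → ok
  c1: data parity 1, sent cp 1 → ok
  c2: data parity 1, sent cp 0 → mismatch
  c3: data parity 1, sent cp 1 → ok
  c4: data parity 1, sent cp 1 → ok
Exactly one row (r3) and one column (c2) fail → the flipped bit is at their intersection.

row 3, column 2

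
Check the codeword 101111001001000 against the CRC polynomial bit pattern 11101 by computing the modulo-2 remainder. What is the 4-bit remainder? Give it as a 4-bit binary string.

Modulo-2 division of 101111001001000 by 11101:
  pos 0: 10111 XOR 11101 = 01010
  pos 1: 10101 XOR 11101 = 01000
  pos 2: 10000 XOR 11101 = 01101
  pos 3: 11010 XOR 11101 = 00111
  pos 5: 11110 XOR 11101 = 00011
  pos 8: 11010 XOR 11101 = 00111
  pos 10: 11100 XOR 11101 = 00001
Remainder = 0001 (nonzero — an error is detected).

0001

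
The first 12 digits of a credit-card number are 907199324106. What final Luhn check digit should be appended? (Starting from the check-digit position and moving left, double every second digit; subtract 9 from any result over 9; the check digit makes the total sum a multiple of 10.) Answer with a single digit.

Partial digits right→left: 6 0 1 4 2 3 9 9 1 7 0 9
Double every second digit counting from the check-digit position (so the 1st, 3rd, 5th, ... of the partial from the right).
  doubled (with −9 where >9): 3 2 4 9 2 0 → sum 20
  kept as-is: 0 4 3 9 7 9 → sum 32
Total = 20 + 32 = 52.
Check digit = (10 − (52 mod 10)) mod 10 = 8.

8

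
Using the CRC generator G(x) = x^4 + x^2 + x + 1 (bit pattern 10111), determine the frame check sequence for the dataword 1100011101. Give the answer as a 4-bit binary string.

Append 4 zeros: 11000111010000. Divide by 10111 (XOR where the leading bit is 1):
  pos 0: 11000 XOR 10111 = 01111
  pos 1: 11111 XOR 10111 = 01000
  pos 2: 10001 XOR 10111 = 00110
  pos 4: 11010 XOR 10111 = 01101
  pos 5: 11011 XOR 10111 = 01100
  pos 6: 11000 XOR 10111 = 01111
  pos 7: 11110 XOR 10111 = 01001
  pos 8: 10010 XOR 10111 = 00101
Remainder (last 4 bits) = 1010. This is the CRC / FCS.

1010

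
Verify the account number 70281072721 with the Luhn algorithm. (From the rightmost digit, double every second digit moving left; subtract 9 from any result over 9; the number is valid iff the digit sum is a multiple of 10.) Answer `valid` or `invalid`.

valid

From the right, keep odd positions and double even positions (subtract 9 from any doubled value over 9):
  doubled (positions 2,4,...): 4 4 0 7 0 → sum 15
  kept (positions 1,3,...): 1 7 7 1 2 7 → sum 25
Total = 40.
40 mod 10 = 0, so the number is valid.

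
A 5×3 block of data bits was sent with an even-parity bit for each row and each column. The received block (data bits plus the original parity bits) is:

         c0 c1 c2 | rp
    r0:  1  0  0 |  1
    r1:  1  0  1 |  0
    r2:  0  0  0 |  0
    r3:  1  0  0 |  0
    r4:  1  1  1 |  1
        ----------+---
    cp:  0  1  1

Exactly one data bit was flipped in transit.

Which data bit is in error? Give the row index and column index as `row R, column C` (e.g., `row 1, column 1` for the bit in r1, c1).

Recompute each row's even parity and compare to rp:
  r0: data parity 1, sent rp 1 → ok
  r1: data parity 0, sent rp 0 → ok
  r2: data parity 0, sent rp 0 → ok
  r3: data parity 1, sent rp 0 → mismatch
  r4: data parity 1, sent rp 1 → ok
Recompute each column's even parity and compare to cp:
  c0: data parity 0, sent cp 0 → ok
  c1: data parity 1, sent cp 1 → ok
  c2: data parity 0, sent cp 1 → mismatch
Exactly one row (r3) and one column (c2) fail → the flipped bit is at their intersection.

row 3, column 2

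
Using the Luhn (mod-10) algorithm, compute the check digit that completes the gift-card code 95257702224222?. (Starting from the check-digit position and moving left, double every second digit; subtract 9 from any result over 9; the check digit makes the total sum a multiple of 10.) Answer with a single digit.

Partial digits right→left: 2 2 2 4 2 2 2 0 7 7 5 2 5 9
Double every second digit counting from the check-digit position (so the 1st, 3rd, 5th, ... of the partial from the right).
  doubled (with −9 where >9): 4 4 4 4 5 1 1 → sum 23
  kept as-is: 2 4 2 0 7 2 9 → sum 26
Total = 23 + 26 = 49.
Check digit = (10 − (49 mod 10)) mod 10 = 1.

1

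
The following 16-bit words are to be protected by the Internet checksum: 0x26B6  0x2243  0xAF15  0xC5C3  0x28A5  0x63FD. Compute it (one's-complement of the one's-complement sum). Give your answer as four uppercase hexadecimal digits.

One's-complement addition (fold any carry out of bit 15 back into bit 0):
  0x26B6 + 0x2243 = 0x048F9
  0x48F9 + 0xAF15 = 0x0F80E
  0xF80E + 0xC5C3 = 0x1BDD1 → wrap carry → 0xBDD2
  0xBDD2 + 0x28A5 = 0x0E677
  0xE677 + 0x63FD = 0x14A74 → wrap carry → 0x4A75
One's-complement sum = 0x4A75.
Checksum = ~0x4A75 & 0xFFFF = 0xB58A.

B58A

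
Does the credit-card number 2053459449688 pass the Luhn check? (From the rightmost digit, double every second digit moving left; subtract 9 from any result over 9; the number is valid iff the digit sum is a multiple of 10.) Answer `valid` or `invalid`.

invalid

From the right, keep odd positions and double even positions (subtract 9 from any doubled value over 9):
  doubled (positions 2,4,...): 7 9 8 1 6 0 → sum 31
  kept (positions 1,3,...): 8 6 4 9 4 5 2 → sum 38
Total = 69.
69 mod 10 = 9, so the number is invalid.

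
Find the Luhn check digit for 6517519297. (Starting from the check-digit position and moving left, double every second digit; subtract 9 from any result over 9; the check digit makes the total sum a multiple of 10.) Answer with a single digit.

Partial digits right→left: 7 9 2 9 1 5 7 1 5 6
Double every second digit counting from the check-digit position (so the 1st, 3rd, 5th, ... of the partial from the right).
  doubled (with −9 where >9): 5 4 2 5 1 → sum 17
  kept as-is: 9 9 5 1 6 → sum 30
Total = 17 + 30 = 47.
Check digit = (10 − (47 mod 10)) mod 10 = 3.

3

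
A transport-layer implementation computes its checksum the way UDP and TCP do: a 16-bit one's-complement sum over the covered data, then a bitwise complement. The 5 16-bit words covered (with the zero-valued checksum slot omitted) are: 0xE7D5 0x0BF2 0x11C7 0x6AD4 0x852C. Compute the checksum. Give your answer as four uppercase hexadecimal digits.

0A70

One's-complement addition (fold any carry out of bit 15 back into bit 0):
  0xE7D5 + 0x0BF2 = 0x0F3C7
  0xF3C7 + 0x11C7 = 0x1058E → wrap carry → 0x058F
  0x058F + 0x6AD4 = 0x07063
  0x7063 + 0x852C = 0x0F58F
One's-complement sum = 0xF58F.
Checksum = ~0xF58F & 0xFFFF = 0x0A70.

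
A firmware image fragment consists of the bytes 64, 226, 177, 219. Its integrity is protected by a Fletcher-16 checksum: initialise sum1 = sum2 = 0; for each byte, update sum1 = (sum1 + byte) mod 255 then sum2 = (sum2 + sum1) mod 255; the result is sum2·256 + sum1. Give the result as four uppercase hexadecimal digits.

Running sums (mod 255):
  after byte 0 (64): sum1=64, sum2=64
  after byte 1 (226): sum1=35, sum2=99
  after byte 2 (177): sum1=212, sum2=56
  after byte 3 (219): sum1=176, sum2=232
Checksum = sum2·256 + sum1 = 232·256 + 176 = 59568 = 0xE8B0.

E8B0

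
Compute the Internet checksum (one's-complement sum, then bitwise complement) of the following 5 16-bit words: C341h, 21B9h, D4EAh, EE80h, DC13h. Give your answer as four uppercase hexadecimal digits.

7B85

One's-complement addition (fold any carry out of bit 15 back into bit 0):
  0xC341 + 0x21B9 = 0x0E4FA
  0xE4FA + 0xD4EA = 0x1B9E4 → wrap carry → 0xB9E5
  0xB9E5 + 0xEE80 = 0x1A865 → wrap carry → 0xA866
  0xA866 + 0xDC13 = 0x18479 → wrap carry → 0x847A
One's-complement sum = 0x847A.
Checksum = ~0x847A & 0xFFFF = 0x7B85.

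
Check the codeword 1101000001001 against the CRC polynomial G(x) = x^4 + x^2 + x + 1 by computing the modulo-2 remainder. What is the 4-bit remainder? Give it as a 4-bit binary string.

0100

Modulo-2 division of 1101000001001 by 10111:
  pos 0: 11010 XOR 10111 = 01101
  pos 1: 11010 XOR 10111 = 01101
  pos 2: 11010 XOR 10111 = 01101
  pos 3: 11010 XOR 10111 = 01101
  pos 4: 11010 XOR 10111 = 01101
  pos 5: 11011 XOR 10111 = 01100
  pos 6: 11000 XOR 10111 = 01111
  pos 7: 11110 XOR 10111 = 01001
  pos 8: 10011 XOR 10111 = 00100
Remainder = 0100 (nonzero — an error is detected).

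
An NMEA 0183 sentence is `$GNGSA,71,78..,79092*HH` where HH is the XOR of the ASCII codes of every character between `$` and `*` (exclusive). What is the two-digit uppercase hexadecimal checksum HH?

4C

XOR the ASCII codes of the payload characters:
  'G' = 0x47 → acc = 0x47
  'N' = 0x4E → acc = 0x09
  'G' = 0x47 → acc = 0x4E
  'S' = 0x53 → acc = 0x1D
  'A' = 0x41 → acc = 0x5C
  ',' = 0x2C → acc = 0x70
  '7' = 0x37 → acc = 0x47
  '1' = 0x31 → acc = 0x76
  ',' = 0x2C → acc = 0x5A
  '7' = 0x37 → acc = 0x6D
  '8' = 0x38 → acc = 0x55
  '.' = 0x2E → acc = 0x7B
  '.' = 0x2E → acc = 0x55
  ',' = 0x2C → acc = 0x79
  '7' = 0x37 → acc = 0x4E
  '9' = 0x39 → acc = 0x77
  '0' = 0x30 → acc = 0x47
  '9' = 0x39 → acc = 0x7E
  '2' = 0x32 → acc = 0x4C
Checksum = 0x4C.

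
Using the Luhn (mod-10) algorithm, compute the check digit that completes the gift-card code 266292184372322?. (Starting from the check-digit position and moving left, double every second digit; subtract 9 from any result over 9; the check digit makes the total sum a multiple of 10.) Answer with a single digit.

4

Partial digits right→left: 2 2 3 2 7 3 4 8 1 2 9 2 6 6 2
Double every second digit counting from the check-digit position (so the 1st, 3rd, 5th, ... of the partial from the right).
  doubled (with −9 where >9): 4 6 5 8 2 9 3 4 → sum 41
  kept as-is: 2 2 3 8 2 2 6 → sum 25
Total = 41 + 25 = 66.
Check digit = (10 − (66 mod 10)) mod 10 = 4.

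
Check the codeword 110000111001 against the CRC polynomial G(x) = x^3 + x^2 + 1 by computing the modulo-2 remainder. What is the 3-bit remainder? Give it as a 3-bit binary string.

010

Modulo-2 division of 110000111001 by 1101:
  pos 0: 1100 XOR 1101 = 0001
  pos 3: 1001 XOR 1101 = 0100
  pos 4: 1001 XOR 1101 = 0100
  pos 5: 1001 XOR 1101 = 0100
  pos 6: 1000 XOR 1101 = 0101
  pos 7: 1010 XOR 1101 = 0111
  pos 8: 1111 XOR 1101 = 0010
Remainder = 010 (nonzero — an error is detected).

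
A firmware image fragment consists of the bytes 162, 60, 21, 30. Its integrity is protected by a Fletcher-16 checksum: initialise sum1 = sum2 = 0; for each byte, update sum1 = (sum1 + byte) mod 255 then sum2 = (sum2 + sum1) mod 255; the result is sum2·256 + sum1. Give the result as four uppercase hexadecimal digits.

Running sums (mod 255):
  after byte 0 (162): sum1=162, sum2=162
  after byte 1 (60): sum1=222, sum2=129
  after byte 2 (21): sum1=243, sum2=117
  after byte 3 (30): sum1=18, sum2=135
Checksum = sum2·256 + sum1 = 135·256 + 18 = 34578 = 0x8712.

8712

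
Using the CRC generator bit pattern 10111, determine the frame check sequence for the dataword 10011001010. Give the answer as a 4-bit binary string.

Append 4 zeros: 100110010100000. Divide by 10111 (XOR where the leading bit is 1):
  pos 0: 10011 XOR 10111 = 00100
  pos 2: 10000 XOR 10111 = 00111
  pos 4: 11110 XOR 10111 = 01001
  pos 5: 10011 XOR 10111 = 00100
  pos 7: 10000 XOR 10111 = 00111
  pos 9: 11100 XOR 10111 = 01011
  pos 10: 10110 XOR 10111 = 00001
Remainder (last 4 bits) = 0001. This is the CRC / FCS.

0001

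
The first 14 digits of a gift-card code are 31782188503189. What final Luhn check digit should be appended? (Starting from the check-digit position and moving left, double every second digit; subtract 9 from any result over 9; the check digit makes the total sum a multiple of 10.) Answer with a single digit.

5

Partial digits right→left: 9 8 1 3 0 5 8 8 1 2 8 7 1 3
Double every second digit counting from the check-digit position (so the 1st, 3rd, 5th, ... of the partial from the right).
  doubled (with −9 where >9): 9 2 0 7 2 7 2 → sum 29
  kept as-is: 8 3 5 8 2 7 3 → sum 36
Total = 29 + 36 = 65.
Check digit = (10 − (65 mod 10)) mod 10 = 5.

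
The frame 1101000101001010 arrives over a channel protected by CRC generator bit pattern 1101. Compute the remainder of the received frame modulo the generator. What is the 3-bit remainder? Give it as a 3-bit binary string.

Modulo-2 division of 1101000101001010 by 1101:
  pos 0: 1101 XOR 1101 = 0000
  pos 7: 1010 XOR 1101 = 0111
  pos 8: 1110 XOR 1101 = 0011
  pos 10: 1110 XOR 1101 = 0011
  pos 12: 1110 XOR 1101 = 0011
Remainder = 011 (nonzero — an error is detected).

011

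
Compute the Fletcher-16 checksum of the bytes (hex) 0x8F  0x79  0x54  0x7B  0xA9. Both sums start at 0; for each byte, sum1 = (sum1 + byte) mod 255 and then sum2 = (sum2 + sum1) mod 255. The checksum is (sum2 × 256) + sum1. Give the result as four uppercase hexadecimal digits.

5182

Running sums (mod 255):
  after byte 0 (0x8F): sum1=143, sum2=143
  after byte 1 (0x79): sum1=9, sum2=152
  after byte 2 (0x54): sum1=93, sum2=245
  after byte 3 (0x7B): sum1=216, sum2=206
  after byte 4 (0xA9): sum1=130, sum2=81
Checksum = sum2·256 + sum1 = 81·256 + 130 = 20866 = 0x5182.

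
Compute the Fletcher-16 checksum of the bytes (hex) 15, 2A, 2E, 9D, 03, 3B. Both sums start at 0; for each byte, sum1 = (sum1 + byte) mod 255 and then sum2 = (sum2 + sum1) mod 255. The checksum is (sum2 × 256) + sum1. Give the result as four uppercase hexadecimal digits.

Running sums (mod 255):
  after byte 0 (15): sum1=21, sum2=21
  after byte 1 (2A): sum1=63, sum2=84
  after byte 2 (2E): sum1=109, sum2=193
  after byte 3 (9D): sum1=11, sum2=204
  after byte 4 (03): sum1=14, sum2=218
  after byte 5 (3B): sum1=73, sum2=36
Checksum = sum2·256 + sum1 = 36·256 + 73 = 9289 = 0x2449.

2449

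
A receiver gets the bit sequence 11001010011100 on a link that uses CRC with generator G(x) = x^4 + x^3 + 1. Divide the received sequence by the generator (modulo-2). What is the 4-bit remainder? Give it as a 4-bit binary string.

0010

Modulo-2 division of 11001010011100 by 11001:
  pos 0: 11001 XOR 11001 = 00000
  pos 6: 10011 XOR 11001 = 01010
  pos 7: 10101 XOR 11001 = 01100
  pos 8: 11000 XOR 11001 = 00001
Remainder = 0010 (nonzero — an error is detected).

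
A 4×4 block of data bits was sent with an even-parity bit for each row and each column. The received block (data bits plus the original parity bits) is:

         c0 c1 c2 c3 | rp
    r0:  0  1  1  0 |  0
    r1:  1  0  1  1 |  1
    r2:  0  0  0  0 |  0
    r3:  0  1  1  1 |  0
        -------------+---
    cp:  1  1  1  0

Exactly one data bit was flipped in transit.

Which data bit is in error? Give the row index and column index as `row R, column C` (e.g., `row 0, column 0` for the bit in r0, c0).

row 3, column 1

Recompute each row's even parity and compare to rp:
  r0: data parity 0, sent rp 0 → ok
  r1: data parity 1, sent rp 1 → ok
  r2: data parity 0, sent rp 0 → ok
  r3: data parity 1, sent rp 0 → mismatch
Recompute each column's even parity and compare to cp:
  c0: data parity 1, sent cp 1 → ok
  c1: data parity 0, sent cp 1 → mismatch
  c2: data parity 1, sent cp 1 → ok
  c3: data parity 0, sent cp 0 → ok
Exactly one row (r3) and one column (c1) fail → the flipped bit is at their intersection.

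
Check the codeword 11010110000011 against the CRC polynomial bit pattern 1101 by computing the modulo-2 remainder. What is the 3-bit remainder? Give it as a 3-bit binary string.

Modulo-2 division of 11010110000011 by 1101:
  pos 0: 1101 XOR 1101 = 0000
  pos 5: 1100 XOR 1101 = 0001
  pos 8: 1000 XOR 1101 = 0101
  pos 9: 1011 XOR 1101 = 0110
  pos 10: 1101 XOR 1101 = 0000
Remainder = 000 (zero — the frame passes the CRC check).

000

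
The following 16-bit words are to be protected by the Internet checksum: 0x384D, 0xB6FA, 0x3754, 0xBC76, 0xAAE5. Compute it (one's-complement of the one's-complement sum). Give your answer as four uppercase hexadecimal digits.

One's-complement addition (fold any carry out of bit 15 back into bit 0):
  0x384D + 0xB6FA = 0x0EF47
  0xEF47 + 0x3754 = 0x1269B → wrap carry → 0x269C
  0x269C + 0xBC76 = 0x0E312
  0xE312 + 0xAAE5 = 0x18DF7 → wrap carry → 0x8DF8
One's-complement sum = 0x8DF8.
Checksum = ~0x8DF8 & 0xFFFF = 0x7207.

7207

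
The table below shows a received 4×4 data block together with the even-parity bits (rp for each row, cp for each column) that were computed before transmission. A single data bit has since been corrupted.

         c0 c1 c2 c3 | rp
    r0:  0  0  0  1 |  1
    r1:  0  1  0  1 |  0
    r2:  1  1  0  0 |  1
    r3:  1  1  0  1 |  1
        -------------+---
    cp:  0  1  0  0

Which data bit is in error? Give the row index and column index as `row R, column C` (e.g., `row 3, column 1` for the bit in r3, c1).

Recompute each row's even parity and compare to rp:
  r0: data parity 1, sent rp 1 → ok
  r1: data parity 0, sent rp 0 → ok
  r2: data parity 0, sent rp 1 → mismatch
  r3: data parity 1, sent rp 1 → ok
Recompute each column's even parity and compare to cp:
  c0: data parity 0, sent cp 0 → ok
  c1: data parity 1, sent cp 1 → ok
  c2: data parity 0, sent cp 0 → ok
  c3: data parity 1, sent cp 0 → mismatch
Exactly one row (r2) and one column (c3) fail → the flipped bit is at their intersection.

row 2, column 3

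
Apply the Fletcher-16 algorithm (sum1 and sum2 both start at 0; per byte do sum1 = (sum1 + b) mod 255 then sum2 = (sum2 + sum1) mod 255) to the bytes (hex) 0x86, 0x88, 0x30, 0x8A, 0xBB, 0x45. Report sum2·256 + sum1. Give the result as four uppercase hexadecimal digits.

Running sums (mod 255):
  after byte 0 (0x86): sum1=134, sum2=134
  after byte 1 (0x88): sum1=15, sum2=149
  after byte 2 (0x30): sum1=63, sum2=212
  after byte 3 (0x8A): sum1=201, sum2=158
  after byte 4 (0xBB): sum1=133, sum2=36
  after byte 5 (0x45): sum1=202, sum2=238
Checksum = sum2·256 + sum1 = 238·256 + 202 = 61130 = 0xEECA.

EECA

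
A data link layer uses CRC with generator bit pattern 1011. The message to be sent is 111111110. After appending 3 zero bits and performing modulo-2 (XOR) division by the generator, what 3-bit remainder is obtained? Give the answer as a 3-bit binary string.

Append 3 zeros: 111111110000. Divide by 1011 (XOR where the leading bit is 1):
  pos 0: 1111 XOR 1011 = 0100
  pos 1: 1001 XOR 1011 = 0010
  pos 3: 1011 XOR 1011 = 0000
  pos 7: 1000 XOR 1011 = 0011
Remainder (last 3 bits) = 110. This is the CRC / FCS.

110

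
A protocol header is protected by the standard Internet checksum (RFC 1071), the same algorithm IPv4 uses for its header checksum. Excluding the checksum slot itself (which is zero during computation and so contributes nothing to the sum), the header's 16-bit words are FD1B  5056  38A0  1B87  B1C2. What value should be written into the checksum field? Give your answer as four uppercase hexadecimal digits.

One's-complement addition (fold any carry out of bit 15 back into bit 0):
  0xFD1B + 0x5056 = 0x14D71 → wrap carry → 0x4D72
  0x4D72 + 0x38A0 = 0x08612
  0x8612 + 0x1B87 = 0x0A199
  0xA199 + 0xB1C2 = 0x1535B → wrap carry → 0x535C
One's-complement sum = 0x535C.
Checksum = ~0x535C & 0xFFFF = 0xACA3.

ACA3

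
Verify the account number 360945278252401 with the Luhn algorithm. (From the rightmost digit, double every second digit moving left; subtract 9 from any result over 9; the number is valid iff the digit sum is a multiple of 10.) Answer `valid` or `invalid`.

From the right, keep odd positions and double even positions (subtract 9 from any doubled value over 9):
  doubled (positions 2,4,...): 0 4 4 5 1 9 3 → sum 26
  kept (positions 1,3,...): 1 4 5 8 2 4 0 3 → sum 27
Total = 53.
53 mod 10 = 3, so the number is invalid.

invalid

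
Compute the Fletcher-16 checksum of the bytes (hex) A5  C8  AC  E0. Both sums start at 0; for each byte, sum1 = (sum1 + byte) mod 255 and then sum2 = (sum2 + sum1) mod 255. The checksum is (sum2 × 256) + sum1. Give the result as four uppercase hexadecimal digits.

2BFB

Running sums (mod 255):
  after byte 0 (A5): sum1=165, sum2=165
  after byte 1 (C8): sum1=110, sum2=20
  after byte 2 (AC): sum1=27, sum2=47
  after byte 3 (E0): sum1=251, sum2=43
Checksum = sum2·256 + sum1 = 43·256 + 251 = 11259 = 0x2BFB.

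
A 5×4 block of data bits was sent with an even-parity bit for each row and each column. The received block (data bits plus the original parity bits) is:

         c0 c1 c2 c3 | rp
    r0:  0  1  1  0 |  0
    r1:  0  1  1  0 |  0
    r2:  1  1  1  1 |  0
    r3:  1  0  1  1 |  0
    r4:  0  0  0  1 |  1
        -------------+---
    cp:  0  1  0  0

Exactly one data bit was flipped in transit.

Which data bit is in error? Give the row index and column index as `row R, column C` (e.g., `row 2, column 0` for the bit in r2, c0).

Recompute each row's even parity and compare to rp:
  r0: data parity 0, sent rp 0 → ok
  r1: data parity 0, sent rp 0 → ok
  r2: data parity 0, sent rp 0 → ok
  r3: data parity 1, sent rp 0 → mismatch
  r4: data parity 1, sent rp 1 → ok
Recompute each column's even parity and compare to cp:
  c0: data parity 0, sent cp 0 → ok
  c1: data parity 1, sent cp 1 → ok
  c2: data parity 0, sent cp 0 → ok
  c3: data parity 1, sent cp 0 → mismatch
Exactly one row (r3) and one column (c3) fail → the flipped bit is at their intersection.

row 3, column 3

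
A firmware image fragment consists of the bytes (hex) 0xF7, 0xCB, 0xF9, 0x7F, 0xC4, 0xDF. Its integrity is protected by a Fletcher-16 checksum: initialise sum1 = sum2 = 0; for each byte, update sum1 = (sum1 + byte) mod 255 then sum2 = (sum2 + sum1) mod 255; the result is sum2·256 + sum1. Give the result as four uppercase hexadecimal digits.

Running sums (mod 255):
  after byte 0 (0xF7): sum1=247, sum2=247
  after byte 1 (0xCB): sum1=195, sum2=187
  after byte 2 (0xF9): sum1=189, sum2=121
  after byte 3 (0x7F): sum1=61, sum2=182
  after byte 4 (0xC4): sum1=2, sum2=184
  after byte 5 (0xDF): sum1=225, sum2=154
Checksum = sum2·256 + sum1 = 154·256 + 225 = 39649 = 0x9AE1.

9AE1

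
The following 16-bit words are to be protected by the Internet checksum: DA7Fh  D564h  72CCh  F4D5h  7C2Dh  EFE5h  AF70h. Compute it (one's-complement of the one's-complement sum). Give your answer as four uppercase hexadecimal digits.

One's-complement addition (fold any carry out of bit 15 back into bit 0):
  0xDA7F + 0xD564 = 0x1AFE3 → wrap carry → 0xAFE4
  0xAFE4 + 0x72CC = 0x122B0 → wrap carry → 0x22B1
  0x22B1 + 0xF4D5 = 0x11786 → wrap carry → 0x1787
  0x1787 + 0x7C2D = 0x093B4
  0x93B4 + 0xEFE5 = 0x18399 → wrap carry → 0x839A
  0x839A + 0xAF70 = 0x1330A → wrap carry → 0x330B
One's-complement sum = 0x330B.
Checksum = ~0x330B & 0xFFFF = 0xCCF4.

CCF4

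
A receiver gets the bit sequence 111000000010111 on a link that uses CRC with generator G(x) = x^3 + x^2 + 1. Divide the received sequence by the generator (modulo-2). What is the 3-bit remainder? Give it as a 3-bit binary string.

Modulo-2 division of 111000000010111 by 1101:
  pos 0: 1110 XOR 1101 = 0011
  pos 2: 1100 XOR 1101 = 0001
  pos 5: 1000 XOR 1101 = 0101
  pos 6: 1010 XOR 1101 = 0111
  pos 7: 1111 XOR 1101 = 0010
  pos 9: 1001 XOR 1101 = 0100
  pos 10: 1001 XOR 1101 = 0100
  pos 11: 1001 XOR 1101 = 0100
Remainder = 100 (nonzero — an error is detected).

100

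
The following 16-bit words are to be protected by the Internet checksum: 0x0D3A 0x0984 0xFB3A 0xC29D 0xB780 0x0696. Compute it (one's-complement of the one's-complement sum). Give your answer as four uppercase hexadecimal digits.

One's-complement addition (fold any carry out of bit 15 back into bit 0):
  0x0D3A + 0x0984 = 0x016BE
  0x16BE + 0xFB3A = 0x111F8 → wrap carry → 0x11F9
  0x11F9 + 0xC29D = 0x0D496
  0xD496 + 0xB780 = 0x18C16 → wrap carry → 0x8C17
  0x8C17 + 0x0696 = 0x092AD
One's-complement sum = 0x92AD.
Checksum = ~0x92AD & 0xFFFF = 0x6D52.

6D52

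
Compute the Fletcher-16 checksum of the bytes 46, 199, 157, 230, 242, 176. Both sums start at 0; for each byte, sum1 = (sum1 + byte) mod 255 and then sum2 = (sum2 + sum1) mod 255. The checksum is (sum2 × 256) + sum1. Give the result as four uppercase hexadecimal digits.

BD1E

Running sums (mod 255):
  after byte 0 (46): sum1=46, sum2=46
  after byte 1 (199): sum1=245, sum2=36
  after byte 2 (157): sum1=147, sum2=183
  after byte 3 (230): sum1=122, sum2=50
  after byte 4 (242): sum1=109, sum2=159
  after byte 5 (176): sum1=30, sum2=189
Checksum = sum2·256 + sum1 = 189·256 + 30 = 48414 = 0xBD1E.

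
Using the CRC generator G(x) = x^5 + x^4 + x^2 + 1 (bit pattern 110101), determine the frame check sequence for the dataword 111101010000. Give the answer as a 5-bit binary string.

00011

Append 5 zeros: 11110101000000000. Divide by 110101 (XOR where the leading bit is 1):
  pos 0: 111101 XOR 110101 = 001000
  pos 2: 100001 XOR 110101 = 010100
  pos 3: 101000 XOR 110101 = 011101
  pos 4: 111010 XOR 110101 = 001111
  pos 6: 111100 XOR 110101 = 001001
  pos 8: 100100 XOR 110101 = 010001
  pos 9: 100010 XOR 110101 = 010111
  pos 10: 101110 XOR 110101 = 011011
  pos 11: 110110 XOR 110101 = 000011
Remainder (last 5 bits) = 00011. This is the CRC / FCS.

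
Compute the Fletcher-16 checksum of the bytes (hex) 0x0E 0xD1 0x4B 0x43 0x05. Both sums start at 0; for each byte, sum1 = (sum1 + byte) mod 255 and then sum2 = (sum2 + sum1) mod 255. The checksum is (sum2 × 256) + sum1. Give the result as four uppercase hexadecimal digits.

FA73

Running sums (mod 255):
  after byte 0 (0x0E): sum1=14, sum2=14
  after byte 1 (0xD1): sum1=223, sum2=237
  after byte 2 (0x4B): sum1=43, sum2=25
  after byte 3 (0x43): sum1=110, sum2=135
  after byte 4 (0x05): sum1=115, sum2=250
Checksum = sum2·256 + sum1 = 250·256 + 115 = 64115 = 0xFA73.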